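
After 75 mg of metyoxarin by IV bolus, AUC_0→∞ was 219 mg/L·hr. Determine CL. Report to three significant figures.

CL = 0.342 L/hr

CL = Dose_iv / AUC_0→∞
   = 75 / 219 = 0.342466 L/hr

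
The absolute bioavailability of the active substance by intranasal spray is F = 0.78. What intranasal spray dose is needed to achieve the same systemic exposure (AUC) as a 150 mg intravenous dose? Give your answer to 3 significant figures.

For equal systemic exposure: F × D_ev = D_iv
D_ev = D_iv / F = 150 / 0.78 = 192.308 mg

D_intranasal = 192 mg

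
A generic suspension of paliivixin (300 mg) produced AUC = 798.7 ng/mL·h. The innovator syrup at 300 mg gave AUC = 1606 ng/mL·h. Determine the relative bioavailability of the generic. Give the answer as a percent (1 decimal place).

F_rel = 49.7%

F_rel = (AUC_test/D_test) / (AUC_ref/D_ref)
      = (798.7/300) / (1606/300)
      = 2.66233 / 5.35333 = 0.4973 = 49.73%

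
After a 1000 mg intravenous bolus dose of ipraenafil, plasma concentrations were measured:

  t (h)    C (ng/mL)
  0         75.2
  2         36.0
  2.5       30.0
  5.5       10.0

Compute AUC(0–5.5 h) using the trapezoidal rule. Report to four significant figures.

AUC = 187.7 ng/mL·h

Trapezoidal AUC_0→5.5:
  [0→2]: (75.2+36.0)/2 × 2 = 111.2
  [2→2.5]: (36.0+30.0)/2 × 0.5 = 16.5
  [2.5→5.5]: (30.0+10.0)/2 × 3 = 60.0
  Sum = 187.7 ng/mL·h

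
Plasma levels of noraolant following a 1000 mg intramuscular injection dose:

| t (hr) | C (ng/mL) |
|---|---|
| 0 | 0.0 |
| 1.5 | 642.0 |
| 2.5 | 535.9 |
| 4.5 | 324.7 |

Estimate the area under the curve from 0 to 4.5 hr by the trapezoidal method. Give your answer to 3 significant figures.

Trapezoidal AUC_0→4.5:
  [0→1.5]: (0.0+642.0)/2 × 1.5 = 481.5
  [1.5→2.5]: (642.0+535.9)/2 × 1 = 588.95
  [2.5→4.5]: (535.9+324.7)/2 × 2 = 860.6
  Sum = 1931.05 ng/mL·hr

AUC = 1930 ng/mL·hr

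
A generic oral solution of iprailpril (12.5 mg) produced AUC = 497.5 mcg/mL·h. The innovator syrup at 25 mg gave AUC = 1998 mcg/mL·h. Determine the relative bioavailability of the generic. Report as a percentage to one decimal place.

F_rel = (AUC_test/D_test) / (AUC_ref/D_ref)
      = (497.5/12.5) / (1998/25)
      = 39.8 / 79.92 = 0.4980 = 49.80%

F_rel = 49.8%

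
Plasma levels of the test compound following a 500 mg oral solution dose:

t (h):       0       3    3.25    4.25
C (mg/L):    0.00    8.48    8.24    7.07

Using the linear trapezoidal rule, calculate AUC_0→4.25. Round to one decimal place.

AUC = 22.5 mg/L·h

Trapezoidal AUC_0→4.25:
  [0→3]: (0.00+8.48)/2 × 3 = 12.72
  [3→3.25]: (8.48+8.24)/2 × 0.25 = 2.09
  [3.25→4.25]: (8.24+7.07)/2 × 1 = 7.655
  Sum = 22.465 mg/L·h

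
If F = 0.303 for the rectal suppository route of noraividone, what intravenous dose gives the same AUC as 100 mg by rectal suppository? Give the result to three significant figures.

Systemic exposure from an extravascular dose = F × D_ev, so the equivalent IV dose is F × D_ev.
D_iv = F × D_ev = 0.303 × 100 = 30.3 mg

D_iv = 30.3 mg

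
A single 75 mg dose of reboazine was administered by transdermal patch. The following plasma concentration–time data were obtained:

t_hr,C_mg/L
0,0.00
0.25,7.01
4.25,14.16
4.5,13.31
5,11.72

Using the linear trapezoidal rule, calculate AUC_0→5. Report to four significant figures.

Trapezoidal AUC_0→5:
  [0→0.25]: (0.00+7.01)/2 × 0.25 = 0.87625
  [0.25→4.25]: (7.01+14.16)/2 × 4 = 42.34
  [4.25→4.5]: (14.16+13.31)/2 × 0.25 = 3.43375
  [4.5→5]: (13.31+11.72)/2 × 0.5 = 6.2575
  Sum = 52.9075 mg/L·hr

AUC = 52.91 mg/L·hr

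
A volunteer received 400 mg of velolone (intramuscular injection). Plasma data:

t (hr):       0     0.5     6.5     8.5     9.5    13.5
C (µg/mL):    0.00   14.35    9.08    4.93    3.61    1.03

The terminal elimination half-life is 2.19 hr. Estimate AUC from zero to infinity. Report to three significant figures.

AUC = 105 µg/mL·hr

Trapezoidal AUC_0→13.5:
  [0→0.5]: (0.00+14.35)/2 × 0.5 = 3.5875
  [0.5→6.5]: (14.35+9.08)/2 × 6 = 70.29
  [6.5→8.5]: (9.08+4.93)/2 × 2 = 14.01
  [8.5→9.5]: (4.93+3.61)/2 × 1 = 4.27
  [9.5→13.5]: (3.61+1.03)/2 × 4 = 9.28
  Sum = 101.4375 µg/mL·hr
k_e = ln2 / t½ = 0.693147 / 2.19 = 0.3165 hr^-1
Extrapolated tail: C_last / k_e = 1.03 / 0.3165 = 3.254
AUC_0→∞ = 101.4375 + 3.254 = 104.6915 µg/mL·hr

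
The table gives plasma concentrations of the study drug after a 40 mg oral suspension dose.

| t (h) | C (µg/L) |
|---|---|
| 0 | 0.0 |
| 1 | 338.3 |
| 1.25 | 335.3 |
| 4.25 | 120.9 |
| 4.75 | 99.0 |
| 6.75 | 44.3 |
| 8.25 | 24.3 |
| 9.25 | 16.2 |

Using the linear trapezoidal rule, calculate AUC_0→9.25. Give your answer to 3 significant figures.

AUC = 1210 µg/L·h

Trapezoidal AUC_0→9.25:
  [0→1]: (0.0+338.3)/2 × 1 = 169.15
  [1→1.25]: (338.3+335.3)/2 × 0.25 = 84.2
  [1.25→4.25]: (335.3+120.9)/2 × 3 = 684.3
  [4.25→4.75]: (120.9+99.0)/2 × 0.5 = 54.975
  [4.75→6.75]: (99.0+44.3)/2 × 2 = 143.3
  [6.75→8.25]: (44.3+24.3)/2 × 1.5 = 51.45
  [8.25→9.25]: (24.3+16.2)/2 × 1 = 20.25
  Sum = 1207.625 µg/L·h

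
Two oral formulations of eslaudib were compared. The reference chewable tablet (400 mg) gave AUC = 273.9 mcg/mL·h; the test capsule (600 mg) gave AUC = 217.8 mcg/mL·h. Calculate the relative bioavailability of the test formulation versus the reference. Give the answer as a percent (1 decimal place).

F_rel = 53.0%

F_rel = (AUC_test/D_test) / (AUC_ref/D_ref)
      = (217.8/600) / (273.9/400)
      = 0.363 / 0.68475 = 0.5301 = 53.01%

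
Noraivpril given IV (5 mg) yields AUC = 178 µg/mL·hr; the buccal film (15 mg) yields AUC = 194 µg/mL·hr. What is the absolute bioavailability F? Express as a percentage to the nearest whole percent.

F = (AUC_ev / D_ev) / (AUC_iv / D_iv)
  = (194/15) / (178/5)
  = 12.9333 / 35.6 = 0.3633
  = 36.33%

F = 36%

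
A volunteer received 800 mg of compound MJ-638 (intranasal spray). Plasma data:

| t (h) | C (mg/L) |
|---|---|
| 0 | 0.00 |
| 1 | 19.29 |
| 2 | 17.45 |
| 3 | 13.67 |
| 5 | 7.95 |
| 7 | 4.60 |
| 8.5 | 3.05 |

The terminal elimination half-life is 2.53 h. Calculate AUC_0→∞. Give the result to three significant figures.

Trapezoidal AUC_0→8.5:
  [0→1]: (0.00+19.29)/2 × 1 = 9.645
  [1→2]: (19.29+17.45)/2 × 1 = 18.37
  [2→3]: (17.45+13.67)/2 × 1 = 15.56
  [3→5]: (13.67+7.95)/2 × 2 = 21.62
  [5→7]: (7.95+4.60)/2 × 2 = 12.55
  [7→8.5]: (4.60+3.05)/2 × 1.5 = 5.7375
  Sum = 83.4825 mg/L·h
k_e = ln2 / t½ = 0.693147 / 2.53 = 0.2740 h^-1
Extrapolated tail: C_last / k_e = 3.05 / 0.274 = 11.131
AUC_0→∞ = 83.4825 + 11.131 = 94.6135 mg/L·h

AUC = 94.6 mg/L·h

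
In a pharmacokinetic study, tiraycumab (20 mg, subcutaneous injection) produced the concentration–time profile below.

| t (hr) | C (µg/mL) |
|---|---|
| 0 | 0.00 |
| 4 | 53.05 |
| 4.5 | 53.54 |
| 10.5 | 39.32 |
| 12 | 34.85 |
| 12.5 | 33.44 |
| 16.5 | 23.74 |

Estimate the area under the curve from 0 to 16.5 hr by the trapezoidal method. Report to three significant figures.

AUC = 598 µg/mL·hr

Trapezoidal AUC_0→16.5:
  [0→4]: (0.00+53.05)/2 × 4 = 106.1
  [4→4.5]: (53.05+53.54)/2 × 0.5 = 26.6475
  [4.5→10.5]: (53.54+39.32)/2 × 6 = 278.58
  [10.5→12]: (39.32+34.85)/2 × 1.5 = 55.6275
  [12→12.5]: (34.85+33.44)/2 × 0.5 = 17.0725
  [12.5→16.5]: (33.44+23.74)/2 × 4 = 114.36
  Sum = 598.3875 µg/mL·hr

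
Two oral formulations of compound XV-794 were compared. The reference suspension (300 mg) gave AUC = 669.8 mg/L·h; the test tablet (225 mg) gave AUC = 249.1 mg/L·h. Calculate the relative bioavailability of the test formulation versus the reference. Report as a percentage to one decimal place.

F_rel = 49.6%

F_rel = (AUC_test/D_test) / (AUC_ref/D_ref)
      = (249.1/225) / (669.8/300)
      = 1.10711 / 2.23267 = 0.4959 = 49.59%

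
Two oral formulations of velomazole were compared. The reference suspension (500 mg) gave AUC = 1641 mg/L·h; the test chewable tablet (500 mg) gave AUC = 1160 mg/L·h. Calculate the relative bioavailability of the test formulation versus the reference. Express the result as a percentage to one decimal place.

F_rel = 70.7%

F_rel = (AUC_test/D_test) / (AUC_ref/D_ref)
      = (1160/500) / (1641/500)
      = 2.32 / 3.282 = 0.7069 = 70.69%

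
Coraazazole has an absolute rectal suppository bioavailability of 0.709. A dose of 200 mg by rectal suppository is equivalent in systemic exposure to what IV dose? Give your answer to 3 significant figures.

Systemic exposure from an extravascular dose = F × D_ev, so the equivalent IV dose is F × D_ev.
D_iv = F × D_ev = 0.709 × 200 = 141.8 mg

D_iv = 142 mg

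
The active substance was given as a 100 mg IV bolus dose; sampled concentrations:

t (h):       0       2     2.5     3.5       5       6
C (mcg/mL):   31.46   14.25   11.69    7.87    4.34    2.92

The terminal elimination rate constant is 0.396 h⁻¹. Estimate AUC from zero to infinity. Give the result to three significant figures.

Trapezoidal AUC_0→6:
  [0→2]: (31.46+14.25)/2 × 2 = 45.71
  [2→2.5]: (14.25+11.69)/2 × 0.5 = 6.485
  [2.5→3.5]: (11.69+7.87)/2 × 1 = 9.78
  [3.5→5]: (7.87+4.34)/2 × 1.5 = 9.1575
  [5→6]: (4.34+2.92)/2 × 1 = 3.63
  Sum = 74.7625 mcg/mL·h
Extrapolated tail: C_last / k_e = 2.92 / 0.396 = 7.374
AUC_0→∞ = 74.7625 + 7.374 = 82.1365 mcg/mL·h

AUC = 82.1 mcg/mL·h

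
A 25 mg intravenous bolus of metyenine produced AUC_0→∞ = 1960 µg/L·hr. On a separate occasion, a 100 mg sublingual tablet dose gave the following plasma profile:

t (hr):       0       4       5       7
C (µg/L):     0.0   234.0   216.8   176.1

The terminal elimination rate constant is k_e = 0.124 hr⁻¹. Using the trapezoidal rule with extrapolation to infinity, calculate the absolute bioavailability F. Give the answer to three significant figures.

F = 0.320

Trapezoidal AUC_0→7 (sublingual tablet):
  [0→4]: (0.0+234.0)/2 × 4 = 468.0
  [4→5]: (234.0+216.8)/2 × 1 = 225.4
  [5→7]: (216.8+176.1)/2 × 2 = 392.9
  Sum = 1086.3 µg/L·hr
Tail: C_last/k_e = 176.1/0.124 = 1420.161
AUC_0→∞ (sublingual tablet) = 1086.3 + 1420.161 = 2506.461 µg/L·hr
F = (AUC_ev/D_ev)/(AUC_iv/D_iv) = (2506.461/100)/(1960/25) = 25.06461/78.4 = 0.3197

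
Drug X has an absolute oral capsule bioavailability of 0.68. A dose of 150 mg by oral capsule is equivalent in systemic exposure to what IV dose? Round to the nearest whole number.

D_iv = 102 mg

Systemic exposure from an extravascular dose = F × D_ev, so the equivalent IV dose is F × D_ev.
D_iv = F × D_ev = 0.68 × 150 = 102 mg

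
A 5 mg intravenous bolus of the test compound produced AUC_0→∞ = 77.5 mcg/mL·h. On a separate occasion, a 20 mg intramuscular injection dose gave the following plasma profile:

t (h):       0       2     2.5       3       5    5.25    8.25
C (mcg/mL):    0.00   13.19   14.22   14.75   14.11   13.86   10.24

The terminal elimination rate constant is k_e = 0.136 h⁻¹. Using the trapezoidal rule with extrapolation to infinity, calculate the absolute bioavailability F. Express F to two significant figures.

F = 0.55

Trapezoidal AUC_0→8.25 (intramuscular injection):
  [0→2]: (0.00+13.19)/2 × 2 = 13.19
  [2→2.5]: (13.19+14.22)/2 × 0.5 = 6.8525
  [2.5→3]: (14.22+14.75)/2 × 0.5 = 7.2425
  [3→5]: (14.75+14.11)/2 × 2 = 28.86
  [5→5.25]: (14.11+13.86)/2 × 0.25 = 3.49625
  [5.25→8.25]: (13.86+10.24)/2 × 3 = 36.15
  Sum = 95.79125 mcg/mL·h
Tail: C_last/k_e = 10.24/0.136 = 75.294
AUC_0→∞ (intramuscular injection) = 95.79125 + 75.294 = 171.08525 mcg/mL·h
F = (AUC_ev/D_ev)/(AUC_iv/D_iv) = (171.08525/20)/(77.5/5) = 8.5542625/15.5 = 0.5519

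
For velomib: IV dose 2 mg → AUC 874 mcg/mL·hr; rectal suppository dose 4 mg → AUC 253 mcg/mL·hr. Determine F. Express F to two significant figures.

F = 0.14

F = (AUC_ev / D_ev) / (AUC_iv / D_iv)
  = (253/4) / (874/2)
  = 63.25 / 437 = 0.1447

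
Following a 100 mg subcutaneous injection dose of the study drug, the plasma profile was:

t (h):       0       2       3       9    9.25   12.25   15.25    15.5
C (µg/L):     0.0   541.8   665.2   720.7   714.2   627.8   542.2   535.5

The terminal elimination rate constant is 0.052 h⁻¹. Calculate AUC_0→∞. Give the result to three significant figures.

Trapezoidal AUC_0→15.5:
  [0→2]: (0.0+541.8)/2 × 2 = 541.8
  [2→3]: (541.8+665.2)/2 × 1 = 603.5
  [3→9]: (665.2+720.7)/2 × 6 = 4157.7
  [9→9.25]: (720.7+714.2)/2 × 0.25 = 179.3625
  [9.25→12.25]: (714.2+627.8)/2 × 3 = 2013.0
  [12.25→15.25]: (627.8+542.2)/2 × 3 = 1755.0
  [15.25→15.5]: (542.2+535.5)/2 × 0.25 = 134.7125
  Sum = 9385.075 µg/L·h
Extrapolated tail: C_last / k_e = 535.5 / 0.052 = 10298.077
AUC_0→∞ = 9385.075 + 10298.077 = 19683.152 µg/L·h

AUC = 19700 µg/L·h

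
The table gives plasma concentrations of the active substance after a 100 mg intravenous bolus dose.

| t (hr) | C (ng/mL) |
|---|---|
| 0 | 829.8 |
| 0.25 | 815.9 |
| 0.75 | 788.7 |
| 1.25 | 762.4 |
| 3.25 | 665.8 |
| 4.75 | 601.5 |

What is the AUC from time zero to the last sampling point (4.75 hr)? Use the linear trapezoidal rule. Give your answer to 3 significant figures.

Trapezoidal AUC_0→4.75:
  [0→0.25]: (829.8+815.9)/2 × 0.25 = 205.7125
  [0.25→0.75]: (815.9+788.7)/2 × 0.5 = 401.15
  [0.75→1.25]: (788.7+762.4)/2 × 0.5 = 387.775
  [1.25→3.25]: (762.4+665.8)/2 × 2 = 1428.2
  [3.25→4.75]: (665.8+601.5)/2 × 1.5 = 950.475
  Sum = 3373.3125 ng/mL·hr

AUC = 3370 ng/mL·hr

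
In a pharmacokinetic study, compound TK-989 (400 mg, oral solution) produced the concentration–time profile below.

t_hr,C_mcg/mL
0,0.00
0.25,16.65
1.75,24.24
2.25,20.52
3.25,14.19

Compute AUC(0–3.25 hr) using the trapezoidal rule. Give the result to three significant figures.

Trapezoidal AUC_0→3.25:
  [0→0.25]: (0.00+16.65)/2 × 0.25 = 2.08125
  [0.25→1.75]: (16.65+24.24)/2 × 1.5 = 30.6675
  [1.75→2.25]: (24.24+20.52)/2 × 0.5 = 11.19
  [2.25→3.25]: (20.52+14.19)/2 × 1 = 17.355
  Sum = 61.29375 mcg/mL·hr

AUC = 61.3 mcg/mL·hr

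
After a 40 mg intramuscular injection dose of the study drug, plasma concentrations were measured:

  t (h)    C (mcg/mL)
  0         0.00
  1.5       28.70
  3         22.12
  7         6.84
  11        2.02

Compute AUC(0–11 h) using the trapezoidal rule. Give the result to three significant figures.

AUC = 135 mcg/mL·h

Trapezoidal AUC_0→11:
  [0→1.5]: (0.00+28.70)/2 × 1.5 = 21.525
  [1.5→3]: (28.70+22.12)/2 × 1.5 = 38.115
  [3→7]: (22.12+6.84)/2 × 4 = 57.92
  [7→11]: (6.84+2.02)/2 × 4 = 17.72
  Sum = 135.28 mcg/mL·h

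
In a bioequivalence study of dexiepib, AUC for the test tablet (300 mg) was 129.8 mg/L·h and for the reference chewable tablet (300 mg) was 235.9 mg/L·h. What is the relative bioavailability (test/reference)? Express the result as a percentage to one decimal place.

F_rel = 55.0%

F_rel = (AUC_test/D_test) / (AUC_ref/D_ref)
      = (129.8/300) / (235.9/300)
      = 0.432667 / 0.786333 = 0.5502 = 55.02%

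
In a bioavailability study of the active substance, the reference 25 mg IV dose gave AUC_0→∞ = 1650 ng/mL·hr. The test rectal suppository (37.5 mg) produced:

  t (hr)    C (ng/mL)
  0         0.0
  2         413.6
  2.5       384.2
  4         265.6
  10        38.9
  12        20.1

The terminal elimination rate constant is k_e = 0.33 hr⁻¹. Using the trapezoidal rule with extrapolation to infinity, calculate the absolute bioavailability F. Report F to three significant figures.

F = 0.862

Trapezoidal AUC_0→12 (rectal suppository):
  [0→2]: (0.0+413.6)/2 × 2 = 413.6
  [2→2.5]: (413.6+384.2)/2 × 0.5 = 199.45
  [2.5→4]: (384.2+265.6)/2 × 1.5 = 487.35
  [4→10]: (265.6+38.9)/2 × 6 = 913.5
  [10→12]: (38.9+20.1)/2 × 2 = 59.0
  Sum = 2072.9 ng/mL·hr
Tail: C_last/k_e = 20.1/0.33 = 60.909
AUC_0→∞ (rectal suppository) = 2072.9 + 60.909 = 2133.809 ng/mL·hr
F = (AUC_ev/D_ev)/(AUC_iv/D_iv) = (2133.809/37.5)/(1650/25) = 56.9016/66 = 0.8621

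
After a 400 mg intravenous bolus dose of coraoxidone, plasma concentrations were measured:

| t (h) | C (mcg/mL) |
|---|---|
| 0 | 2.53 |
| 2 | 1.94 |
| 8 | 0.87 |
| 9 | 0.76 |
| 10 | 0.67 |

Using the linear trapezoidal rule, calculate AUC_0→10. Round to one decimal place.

Trapezoidal AUC_0→10:
  [0→2]: (2.53+1.94)/2 × 2 = 4.47
  [2→8]: (1.94+0.87)/2 × 6 = 8.43
  [8→9]: (0.87+0.76)/2 × 1 = 0.815
  [9→10]: (0.76+0.67)/2 × 1 = 0.715
  Sum = 14.43 mcg/mL·h

AUC = 14.4 mcg/mL·h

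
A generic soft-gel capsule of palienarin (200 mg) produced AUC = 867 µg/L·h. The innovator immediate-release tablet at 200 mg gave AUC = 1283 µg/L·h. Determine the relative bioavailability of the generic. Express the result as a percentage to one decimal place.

F_rel = 67.6%

F_rel = (AUC_test/D_test) / (AUC_ref/D_ref)
      = (867/200) / (1283/200)
      = 4.335 / 6.415 = 0.6758 = 67.58%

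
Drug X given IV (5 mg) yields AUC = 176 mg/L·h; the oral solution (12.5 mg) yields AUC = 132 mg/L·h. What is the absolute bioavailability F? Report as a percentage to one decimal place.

F = 30.0%

F = (AUC_ev / D_ev) / (AUC_iv / D_iv)
  = (132/12.5) / (176/5)
  = 10.56 / 35.2 = 0.3000
  = 30.00%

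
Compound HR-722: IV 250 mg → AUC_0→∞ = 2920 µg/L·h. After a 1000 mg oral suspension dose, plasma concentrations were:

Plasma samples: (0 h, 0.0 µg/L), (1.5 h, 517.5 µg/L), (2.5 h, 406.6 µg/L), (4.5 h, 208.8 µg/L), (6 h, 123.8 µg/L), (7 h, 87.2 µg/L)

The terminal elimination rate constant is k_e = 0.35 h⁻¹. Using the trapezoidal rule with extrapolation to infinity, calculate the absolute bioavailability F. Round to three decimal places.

Trapezoidal AUC_0→7 (oral suspension):
  [0→1.5]: (0.0+517.5)/2 × 1.5 = 388.125
  [1.5→2.5]: (517.5+406.6)/2 × 1 = 462.05
  [2.5→4.5]: (406.6+208.8)/2 × 2 = 615.4
  [4.5→6]: (208.8+123.8)/2 × 1.5 = 249.45
  [6→7]: (123.8+87.2)/2 × 1 = 105.5
  Sum = 1820.525 µg/L·h
Tail: C_last/k_e = 87.2/0.35 = 249.143
AUC_0→∞ (oral suspension) = 1820.525 + 249.143 = 2069.668 µg/L·h
F = (AUC_ev/D_ev)/(AUC_iv/D_iv) = (2069.668/1000)/(2920/250) = 2.069668/11.68 = 0.1772

F = 0.177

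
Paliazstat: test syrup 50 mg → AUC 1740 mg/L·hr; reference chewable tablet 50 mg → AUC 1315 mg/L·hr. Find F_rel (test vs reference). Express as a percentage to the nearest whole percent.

F_rel = (AUC_test/D_test) / (AUC_ref/D_ref)
      = (1740/50) / (1315/50)
      = 34.8 / 26.3 = 1.3232 = 132.32%

F_rel = 132%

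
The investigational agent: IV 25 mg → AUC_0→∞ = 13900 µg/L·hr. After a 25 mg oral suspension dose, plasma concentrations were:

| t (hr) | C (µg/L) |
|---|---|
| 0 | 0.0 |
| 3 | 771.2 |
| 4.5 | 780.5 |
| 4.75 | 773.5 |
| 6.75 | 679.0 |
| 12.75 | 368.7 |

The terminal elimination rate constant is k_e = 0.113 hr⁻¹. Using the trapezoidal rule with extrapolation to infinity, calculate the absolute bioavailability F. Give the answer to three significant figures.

Trapezoidal AUC_0→12.75 (oral suspension):
  [0→3]: (0.0+771.2)/2 × 3 = 1156.8
  [3→4.5]: (771.2+780.5)/2 × 1.5 = 1163.775
  [4.5→4.75]: (780.5+773.5)/2 × 0.25 = 194.25
  [4.75→6.75]: (773.5+679.0)/2 × 2 = 1452.5
  [6.75→12.75]: (679.0+368.7)/2 × 6 = 3143.1
  Sum = 7110.425 µg/L·hr
Tail: C_last/k_e = 368.7/0.113 = 3262.832
AUC_0→∞ (oral suspension) = 7110.425 + 3262.832 = 10373.257 µg/L·hr
F = (AUC_ev/D_ev)/(AUC_iv/D_iv) = (10373.257/25)/(13900/25) = 414.93028/556 = 0.7463

F = 0.746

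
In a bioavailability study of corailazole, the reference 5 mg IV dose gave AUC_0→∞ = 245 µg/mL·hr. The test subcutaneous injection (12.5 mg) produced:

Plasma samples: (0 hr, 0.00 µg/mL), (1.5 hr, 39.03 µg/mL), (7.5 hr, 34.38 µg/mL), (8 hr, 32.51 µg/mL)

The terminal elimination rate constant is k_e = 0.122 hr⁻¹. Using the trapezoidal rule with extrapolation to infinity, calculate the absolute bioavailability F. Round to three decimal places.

Trapezoidal AUC_0→8 (subcutaneous injection):
  [0→1.5]: (0.00+39.03)/2 × 1.5 = 29.2725
  [1.5→7.5]: (39.03+34.38)/2 × 6 = 220.23
  [7.5→8]: (34.38+32.51)/2 × 0.5 = 16.7225
  Sum = 266.225 µg/mL·hr
Tail: C_last/k_e = 32.51/0.122 = 266.475
AUC_0→∞ (subcutaneous injection) = 266.225 + 266.475 = 532.7 µg/mL·hr
F = (AUC_ev/D_ev)/(AUC_iv/D_iv) = (532.7/12.5)/(245/5) = 42.616/49 = 0.8697

F = 0.870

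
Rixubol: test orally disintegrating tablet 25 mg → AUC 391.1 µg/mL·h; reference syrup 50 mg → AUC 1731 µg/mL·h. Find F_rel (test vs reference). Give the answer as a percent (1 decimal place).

F_rel = (AUC_test/D_test) / (AUC_ref/D_ref)
      = (391.1/25) / (1731/50)
      = 15.644 / 34.62 = 0.4519 = 45.19%

F_rel = 45.2%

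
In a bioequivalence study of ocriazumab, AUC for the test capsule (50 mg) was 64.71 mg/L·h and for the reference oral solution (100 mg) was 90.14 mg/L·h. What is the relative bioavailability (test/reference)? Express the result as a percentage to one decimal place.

F_rel = (AUC_test/D_test) / (AUC_ref/D_ref)
      = (64.71/50) / (90.14/100)
      = 1.2942 / 0.9014 = 1.4358 = 143.58%

F_rel = 143.6%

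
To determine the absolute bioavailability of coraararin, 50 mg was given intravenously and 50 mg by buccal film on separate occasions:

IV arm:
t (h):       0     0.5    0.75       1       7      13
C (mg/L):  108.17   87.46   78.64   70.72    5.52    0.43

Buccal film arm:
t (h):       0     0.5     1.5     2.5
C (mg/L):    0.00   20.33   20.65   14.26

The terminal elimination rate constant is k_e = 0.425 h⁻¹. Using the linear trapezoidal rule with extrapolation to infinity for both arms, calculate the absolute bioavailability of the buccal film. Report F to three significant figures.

Trapezoidal AUC_0→13 (IV):
  [0→0.5]: (108.17+87.46)/2 × 0.5 = 48.9075
  [0.5→0.75]: (87.46+78.64)/2 × 0.25 = 20.7625
  [0.75→1]: (78.64+70.72)/2 × 0.25 = 18.67
  [1→7]: (70.72+5.52)/2 × 6 = 228.72
  [7→13]: (5.52+0.43)/2 × 6 = 17.85
  Sum = 334.91 mg/L·h
IV tail: 0.43/0.425 = 1.012; AUC_iv,0→∞ = 334.91 + 1.012 = 335.922 mg/L·h
Trapezoidal AUC_0→2.5 (buccal film):
  [0→0.5]: (0.00+20.33)/2 × 0.5 = 5.0825
  [0.5→1.5]: (20.33+20.65)/2 × 1 = 20.49
  [1.5→2.5]: (20.65+14.26)/2 × 1 = 17.455
  Sum = 43.0275 mg/L·h
buccal film tail: 14.26/0.425 = 33.553; AUC_ev,0→∞ = 43.0275 + 33.553 = 76.5805 mg/L·h
F = (AUC_ev/D_ev)/(AUC_iv/D_iv) = (76.5805/50)/(335.922/50) = 1.53161/6.71844 = 0.2280

F = 0.228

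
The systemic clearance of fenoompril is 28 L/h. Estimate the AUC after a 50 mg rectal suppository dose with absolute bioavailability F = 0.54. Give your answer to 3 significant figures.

AUC = 0.964 mg/L·h

AUC_0→∞ = F × Dose / CL
        = 0.54 × 50 / 28 = 0.964286 mg/L·h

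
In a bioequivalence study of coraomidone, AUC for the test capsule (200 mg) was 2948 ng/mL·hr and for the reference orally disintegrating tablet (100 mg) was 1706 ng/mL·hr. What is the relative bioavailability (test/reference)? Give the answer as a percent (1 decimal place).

F_rel = 86.4%

F_rel = (AUC_test/D_test) / (AUC_ref/D_ref)
      = (2948/200) / (1706/100)
      = 14.74 / 17.06 = 0.8640 = 86.40%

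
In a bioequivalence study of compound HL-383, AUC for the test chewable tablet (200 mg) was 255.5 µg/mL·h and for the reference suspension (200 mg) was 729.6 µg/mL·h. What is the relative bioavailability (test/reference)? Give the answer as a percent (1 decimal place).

F_rel = 35.0%

F_rel = (AUC_test/D_test) / (AUC_ref/D_ref)
      = (255.5/200) / (729.6/200)
      = 1.2775 / 3.648 = 0.3502 = 35.02%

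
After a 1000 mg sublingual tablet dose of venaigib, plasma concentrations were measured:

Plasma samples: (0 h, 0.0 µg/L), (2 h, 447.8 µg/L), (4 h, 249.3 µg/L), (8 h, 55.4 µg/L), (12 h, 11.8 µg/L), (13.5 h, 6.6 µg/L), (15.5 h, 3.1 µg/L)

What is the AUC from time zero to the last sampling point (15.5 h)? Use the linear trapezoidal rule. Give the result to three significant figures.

AUC = 1910 µg/L·h

Trapezoidal AUC_0→15.5:
  [0→2]: (0.0+447.8)/2 × 2 = 447.8
  [2→4]: (447.8+249.3)/2 × 2 = 697.1
  [4→8]: (249.3+55.4)/2 × 4 = 609.4
  [8→12]: (55.4+11.8)/2 × 4 = 134.4
  [12→13.5]: (11.8+6.6)/2 × 1.5 = 13.8
  [13.5→15.5]: (6.6+3.1)/2 × 2 = 9.7
  Sum = 1912.2 µg/L·h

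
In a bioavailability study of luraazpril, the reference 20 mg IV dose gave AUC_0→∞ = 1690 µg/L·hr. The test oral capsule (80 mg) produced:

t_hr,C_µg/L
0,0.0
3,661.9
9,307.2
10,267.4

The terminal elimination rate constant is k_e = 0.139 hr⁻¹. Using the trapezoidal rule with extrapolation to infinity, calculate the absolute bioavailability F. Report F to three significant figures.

F = 0.904

Trapezoidal AUC_0→10 (oral capsule):
  [0→3]: (0.0+661.9)/2 × 3 = 992.85
  [3→9]: (661.9+307.2)/2 × 6 = 2907.3
  [9→10]: (307.2+267.4)/2 × 1 = 287.3
  Sum = 4187.45 µg/L·hr
Tail: C_last/k_e = 267.4/0.139 = 1923.741
AUC_0→∞ (oral capsule) = 4187.45 + 1923.741 = 6111.191 µg/L·hr
F = (AUC_ev/D_ev)/(AUC_iv/D_iv) = (6111.191/80)/(1690/20) = 76.3899/84.5 = 0.9040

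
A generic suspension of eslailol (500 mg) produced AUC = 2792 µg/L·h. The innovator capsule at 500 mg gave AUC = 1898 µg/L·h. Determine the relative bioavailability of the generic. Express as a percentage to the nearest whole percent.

F_rel = 147%

F_rel = (AUC_test/D_test) / (AUC_ref/D_ref)
      = (2792/500) / (1898/500)
      = 5.584 / 3.796 = 1.4710 = 147.10%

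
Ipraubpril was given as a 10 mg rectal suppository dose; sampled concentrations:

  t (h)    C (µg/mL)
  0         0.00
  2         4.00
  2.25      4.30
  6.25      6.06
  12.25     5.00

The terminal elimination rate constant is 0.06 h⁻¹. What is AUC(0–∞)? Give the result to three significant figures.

Trapezoidal AUC_0→12.25:
  [0→2]: (0.00+4.00)/2 × 2 = 4.0
  [2→2.25]: (4.00+4.30)/2 × 0.25 = 1.0375
  [2.25→6.25]: (4.30+6.06)/2 × 4 = 20.72
  [6.25→12.25]: (6.06+5.00)/2 × 6 = 33.18
  Sum = 58.9375 µg/mL·h
Extrapolated tail: C_last / k_e = 5.00 / 0.06 = 83.333
AUC_0→∞ = 58.9375 + 83.333 = 142.2705 µg/mL·h

AUC = 142 µg/mL·h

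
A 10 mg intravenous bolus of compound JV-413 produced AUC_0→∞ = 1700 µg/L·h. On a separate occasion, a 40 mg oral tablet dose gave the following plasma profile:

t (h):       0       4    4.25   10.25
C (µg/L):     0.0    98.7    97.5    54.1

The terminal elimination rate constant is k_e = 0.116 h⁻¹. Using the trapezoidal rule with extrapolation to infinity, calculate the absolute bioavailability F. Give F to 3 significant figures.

Trapezoidal AUC_0→10.25 (oral tablet):
  [0→4]: (0.0+98.7)/2 × 4 = 197.4
  [4→4.25]: (98.7+97.5)/2 × 0.25 = 24.525
  [4.25→10.25]: (97.5+54.1)/2 × 6 = 454.8
  Sum = 676.725 µg/L·h
Tail: C_last/k_e = 54.1/0.116 = 466.379
AUC_0→∞ (oral tablet) = 676.725 + 466.379 = 1143.104 µg/L·h
F = (AUC_ev/D_ev)/(AUC_iv/D_iv) = (1143.104/40)/(1700/10) = 28.5776/170 = 0.1681

F = 0.168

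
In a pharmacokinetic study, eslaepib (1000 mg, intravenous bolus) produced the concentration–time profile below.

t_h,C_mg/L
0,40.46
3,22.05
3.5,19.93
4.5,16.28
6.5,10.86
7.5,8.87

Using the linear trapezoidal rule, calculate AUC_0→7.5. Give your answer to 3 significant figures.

Trapezoidal AUC_0→7.5:
  [0→3]: (40.46+22.05)/2 × 3 = 93.765
  [3→3.5]: (22.05+19.93)/2 × 0.5 = 10.495
  [3.5→4.5]: (19.93+16.28)/2 × 1 = 18.105
  [4.5→6.5]: (16.28+10.86)/2 × 2 = 27.14
  [6.5→7.5]: (10.86+8.87)/2 × 1 = 9.865
  Sum = 159.37 mg/L·h

AUC = 159 mg/L·h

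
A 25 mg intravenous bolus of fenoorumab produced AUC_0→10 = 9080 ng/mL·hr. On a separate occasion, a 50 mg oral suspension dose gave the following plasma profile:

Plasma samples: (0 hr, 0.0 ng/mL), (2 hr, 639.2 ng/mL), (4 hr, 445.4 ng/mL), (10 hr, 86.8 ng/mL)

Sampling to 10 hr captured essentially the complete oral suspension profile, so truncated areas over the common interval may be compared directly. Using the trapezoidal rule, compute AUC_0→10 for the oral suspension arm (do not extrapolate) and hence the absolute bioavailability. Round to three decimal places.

Trapezoidal AUC_0→10 (oral suspension):
  [0→2]: (0.0+639.2)/2 × 2 = 639.2
  [2→4]: (639.2+445.4)/2 × 2 = 1084.6
  [4→10]: (445.4+86.8)/2 × 6 = 1596.6
  Sum = 3320.4 ng/mL·hr
F = (AUC_ev/D_ev)/(AUC_iv/D_iv) = (3320.4/50)/(9080/25) = 66.408/363.2 = 0.1828

F = 0.183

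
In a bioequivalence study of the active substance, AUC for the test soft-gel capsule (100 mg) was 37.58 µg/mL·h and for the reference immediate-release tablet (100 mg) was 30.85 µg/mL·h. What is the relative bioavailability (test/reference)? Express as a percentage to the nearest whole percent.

F_rel = 122%

F_rel = (AUC_test/D_test) / (AUC_ref/D_ref)
      = (37.58/100) / (30.85/100)
      = 0.3758 / 0.3085 = 1.2182 = 121.82%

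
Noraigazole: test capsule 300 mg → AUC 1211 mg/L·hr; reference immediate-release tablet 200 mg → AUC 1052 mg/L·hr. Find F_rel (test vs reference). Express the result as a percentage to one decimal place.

F_rel = (AUC_test/D_test) / (AUC_ref/D_ref)
      = (1211/300) / (1052/200)
      = 4.03667 / 5.26 = 0.7674 = 76.74%

F_rel = 76.7%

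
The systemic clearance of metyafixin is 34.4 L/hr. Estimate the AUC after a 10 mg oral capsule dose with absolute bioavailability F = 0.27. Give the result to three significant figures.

AUC_0→∞ = F × Dose / CL
        = 0.27 × 10 / 34.4 = 0.0784884 mg/L·hr

AUC = 0.0785 mg/L·hr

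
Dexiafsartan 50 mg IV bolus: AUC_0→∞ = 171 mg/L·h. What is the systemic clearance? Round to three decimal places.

CL = 0.292 L/h

CL = Dose_iv / AUC_0→∞
   = 50 / 171 = 0.292398 L/h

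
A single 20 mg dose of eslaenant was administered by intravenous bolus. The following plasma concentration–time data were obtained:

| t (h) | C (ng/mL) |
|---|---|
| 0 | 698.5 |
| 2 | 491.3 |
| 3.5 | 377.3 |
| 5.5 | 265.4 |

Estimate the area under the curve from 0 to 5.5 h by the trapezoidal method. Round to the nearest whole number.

AUC = 2484 ng/mL·h

Trapezoidal AUC_0→5.5:
  [0→2]: (698.5+491.3)/2 × 2 = 1189.8
  [2→3.5]: (491.3+377.3)/2 × 1.5 = 651.45
  [3.5→5.5]: (377.3+265.4)/2 × 2 = 642.7
  Sum = 2483.95 ng/mL·h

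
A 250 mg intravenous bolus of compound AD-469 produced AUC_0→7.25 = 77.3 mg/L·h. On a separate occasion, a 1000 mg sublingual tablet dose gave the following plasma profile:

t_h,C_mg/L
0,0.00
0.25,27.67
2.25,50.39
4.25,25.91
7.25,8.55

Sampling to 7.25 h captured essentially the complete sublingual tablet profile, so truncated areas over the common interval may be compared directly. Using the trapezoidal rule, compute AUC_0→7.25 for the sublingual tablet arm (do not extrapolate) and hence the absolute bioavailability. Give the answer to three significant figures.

F = 0.678

Trapezoidal AUC_0→7.25 (sublingual tablet):
  [0→0.25]: (0.00+27.67)/2 × 0.25 = 3.45875
  [0.25→2.25]: (27.67+50.39)/2 × 2 = 78.06
  [2.25→4.25]: (50.39+25.91)/2 × 2 = 76.3
  [4.25→7.25]: (25.91+8.55)/2 × 3 = 51.69
  Sum = 209.50875 mg/L·h
F = (AUC_ev/D_ev)/(AUC_iv/D_iv) = (209.50875/1000)/(77.3/250) = 0.20950875/0.3092 = 0.6776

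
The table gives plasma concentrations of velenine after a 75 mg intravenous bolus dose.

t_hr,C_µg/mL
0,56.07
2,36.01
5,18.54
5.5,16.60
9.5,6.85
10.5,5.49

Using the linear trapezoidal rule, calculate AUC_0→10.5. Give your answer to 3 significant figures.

Trapezoidal AUC_0→10.5:
  [0→2]: (56.07+36.01)/2 × 2 = 92.08
  [2→5]: (36.01+18.54)/2 × 3 = 81.825
  [5→5.5]: (18.54+16.60)/2 × 0.5 = 8.785
  [5.5→9.5]: (16.60+6.85)/2 × 4 = 46.9
  [9.5→10.5]: (6.85+5.49)/2 × 1 = 6.17
  Sum = 235.76 µg/mL·hr

AUC = 236 µg/mL·hr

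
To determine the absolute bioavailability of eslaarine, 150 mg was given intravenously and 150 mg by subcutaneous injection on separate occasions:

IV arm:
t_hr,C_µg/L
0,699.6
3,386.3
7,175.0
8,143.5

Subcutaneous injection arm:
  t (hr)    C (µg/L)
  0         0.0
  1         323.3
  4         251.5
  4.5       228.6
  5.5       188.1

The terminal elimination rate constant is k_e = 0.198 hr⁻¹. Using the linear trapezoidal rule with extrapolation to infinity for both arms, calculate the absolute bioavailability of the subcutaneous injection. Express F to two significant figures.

F = 0.63

Trapezoidal AUC_0→8 (IV):
  [0→3]: (699.6+386.3)/2 × 3 = 1628.85
  [3→7]: (386.3+175.0)/2 × 4 = 1122.6
  [7→8]: (175.0+143.5)/2 × 1 = 159.25
  Sum = 2910.7 µg/L·hr
IV tail: 143.5/0.198 = 724.747; AUC_iv,0→∞ = 2910.7 + 724.747 = 3635.447 µg/L·hr
Trapezoidal AUC_0→5.5 (subcutaneous injection):
  [0→1]: (0.0+323.3)/2 × 1 = 161.65
  [1→4]: (323.3+251.5)/2 × 3 = 862.2
  [4→4.5]: (251.5+228.6)/2 × 0.5 = 120.025
  [4.5→5.5]: (228.6+188.1)/2 × 1 = 208.35
  Sum = 1352.225 µg/L·hr
subcutaneous injection tail: 188.1/0.198 = 950.000; AUC_ev,0→∞ = 1352.225 + 950.000 = 2302.225 µg/L·hr
F = (AUC_ev/D_ev)/(AUC_iv/D_iv) = (2302.225/150)/(3635.447/150) = 15.3482/24.2363 = 0.6333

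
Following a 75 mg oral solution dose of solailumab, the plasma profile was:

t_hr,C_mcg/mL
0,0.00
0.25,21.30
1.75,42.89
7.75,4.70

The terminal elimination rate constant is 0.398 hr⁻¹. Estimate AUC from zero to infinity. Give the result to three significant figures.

AUC = 205 mcg/mL·hr

Trapezoidal AUC_0→7.75:
  [0→0.25]: (0.00+21.30)/2 × 0.25 = 2.6625
  [0.25→1.75]: (21.30+42.89)/2 × 1.5 = 48.1425
  [1.75→7.75]: (42.89+4.70)/2 × 6 = 142.77
  Sum = 193.575 mcg/mL·hr
Extrapolated tail: C_last / k_e = 4.70 / 0.398 = 11.809
AUC_0→∞ = 193.575 + 11.809 = 205.384 mcg/mL·hr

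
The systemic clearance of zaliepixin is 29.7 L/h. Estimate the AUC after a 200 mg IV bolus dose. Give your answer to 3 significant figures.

AUC = 6.73 mg/L·h

AUC_0→∞ = Dose_iv / CL
        = 200 / 29.7 = 6.73401 mg/L·h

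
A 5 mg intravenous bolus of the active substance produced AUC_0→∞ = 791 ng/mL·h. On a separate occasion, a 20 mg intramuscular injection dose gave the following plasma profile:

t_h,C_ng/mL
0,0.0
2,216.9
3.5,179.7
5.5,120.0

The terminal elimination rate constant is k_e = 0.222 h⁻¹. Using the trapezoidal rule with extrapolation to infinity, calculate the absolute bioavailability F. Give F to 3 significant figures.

Trapezoidal AUC_0→5.5 (intramuscular injection):
  [0→2]: (0.0+216.9)/2 × 2 = 216.9
  [2→3.5]: (216.9+179.7)/2 × 1.5 = 297.45
  [3.5→5.5]: (179.7+120.0)/2 × 2 = 299.7
  Sum = 814.05 ng/mL·h
Tail: C_last/k_e = 120.0/0.222 = 540.541
AUC_0→∞ (intramuscular injection) = 814.05 + 540.541 = 1354.591 ng/mL·h
F = (AUC_ev/D_ev)/(AUC_iv/D_iv) = (1354.591/20)/(791/5) = 67.72955/158.2 = 0.4281

F = 0.428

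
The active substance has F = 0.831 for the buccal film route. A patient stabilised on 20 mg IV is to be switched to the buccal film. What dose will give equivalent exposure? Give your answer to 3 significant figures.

D_buccal = 24.1 mg

For equal systemic exposure: F × D_ev = D_iv
D_ev = D_iv / F = 20 / 0.831 = 24.0674 mg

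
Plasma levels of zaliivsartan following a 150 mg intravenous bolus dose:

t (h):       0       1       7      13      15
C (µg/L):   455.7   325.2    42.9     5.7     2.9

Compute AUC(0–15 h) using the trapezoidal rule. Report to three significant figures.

AUC = 1650 µg/L·h

Trapezoidal AUC_0→15:
  [0→1]: (455.7+325.2)/2 × 1 = 390.45
  [1→7]: (325.2+42.9)/2 × 6 = 1104.3
  [7→13]: (42.9+5.7)/2 × 6 = 145.8
  [13→15]: (5.7+2.9)/2 × 2 = 8.6
  Sum = 1649.15 µg/L·h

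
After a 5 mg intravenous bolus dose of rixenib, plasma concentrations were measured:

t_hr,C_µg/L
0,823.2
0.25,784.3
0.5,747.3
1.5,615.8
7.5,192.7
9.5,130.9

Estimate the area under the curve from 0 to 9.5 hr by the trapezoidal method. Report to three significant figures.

AUC = 3820 µg/L·hr

Trapezoidal AUC_0→9.5:
  [0→0.25]: (823.2+784.3)/2 × 0.25 = 200.9375
  [0.25→0.5]: (784.3+747.3)/2 × 0.25 = 191.45
  [0.5→1.5]: (747.3+615.8)/2 × 1 = 681.55
  [1.5→7.5]: (615.8+192.7)/2 × 6 = 2425.5
  [7.5→9.5]: (192.7+130.9)/2 × 2 = 323.6
  Sum = 3823.0375 µg/L·hr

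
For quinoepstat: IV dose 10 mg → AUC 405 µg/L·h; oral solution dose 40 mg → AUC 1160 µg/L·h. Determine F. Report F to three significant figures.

F = (AUC_ev / D_ev) / (AUC_iv / D_iv)
  = (1160/40) / (405/10)
  = 29 / 40.5 = 0.7160

F = 0.716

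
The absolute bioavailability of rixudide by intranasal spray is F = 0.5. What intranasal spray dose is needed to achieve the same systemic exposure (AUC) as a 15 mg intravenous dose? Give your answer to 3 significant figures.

For equal systemic exposure: F × D_ev = D_iv
D_ev = D_iv / F = 15 / 0.5 = 30 mg

D_intranasal = 30.0 mg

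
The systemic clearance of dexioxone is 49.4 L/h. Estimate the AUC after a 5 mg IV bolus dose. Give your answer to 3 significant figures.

AUC = 0.101 mg/L·h

AUC_0→∞ = Dose_iv / CL
        = 5 / 49.4 = 0.101215 mg/L·h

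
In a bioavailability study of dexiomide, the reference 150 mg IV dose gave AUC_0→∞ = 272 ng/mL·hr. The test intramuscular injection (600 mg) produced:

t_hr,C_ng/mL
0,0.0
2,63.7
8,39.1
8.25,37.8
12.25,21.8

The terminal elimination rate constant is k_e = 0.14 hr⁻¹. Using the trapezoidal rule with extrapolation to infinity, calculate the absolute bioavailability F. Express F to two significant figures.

Trapezoidal AUC_0→12.25 (intramuscular injection):
  [0→2]: (0.0+63.7)/2 × 2 = 63.7
  [2→8]: (63.7+39.1)/2 × 6 = 308.4
  [8→8.25]: (39.1+37.8)/2 × 0.25 = 9.6125
  [8.25→12.25]: (37.8+21.8)/2 × 4 = 119.2
  Sum = 500.9125 ng/mL·hr
Tail: C_last/k_e = 21.8/0.14 = 155.714
AUC_0→∞ (intramuscular injection) = 500.9125 + 155.714 = 656.6265 ng/mL·hr
F = (AUC_ev/D_ev)/(AUC_iv/D_iv) = (656.6265/600)/(272/150) = 1.0943775/1.81333 = 0.6035

F = 0.60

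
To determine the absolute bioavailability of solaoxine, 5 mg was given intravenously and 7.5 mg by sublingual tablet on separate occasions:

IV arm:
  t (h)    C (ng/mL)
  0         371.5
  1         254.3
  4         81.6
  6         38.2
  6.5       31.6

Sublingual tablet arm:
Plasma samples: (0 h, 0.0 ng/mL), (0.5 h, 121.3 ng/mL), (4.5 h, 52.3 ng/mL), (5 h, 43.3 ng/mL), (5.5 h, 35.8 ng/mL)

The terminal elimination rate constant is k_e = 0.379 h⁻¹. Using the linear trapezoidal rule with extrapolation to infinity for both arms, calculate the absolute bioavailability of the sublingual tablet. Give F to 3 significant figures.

Trapezoidal AUC_0→6.5 (IV):
  [0→1]: (371.5+254.3)/2 × 1 = 312.9
  [1→4]: (254.3+81.6)/2 × 3 = 503.85
  [4→6]: (81.6+38.2)/2 × 2 = 119.8
  [6→6.5]: (38.2+31.6)/2 × 0.5 = 17.45
  Sum = 954.0 ng/mL·h
IV tail: 31.6/0.379 = 83.377; AUC_iv,0→∞ = 954.0 + 83.377 = 1037.377 ng/mL·h
Trapezoidal AUC_0→5.5 (sublingual tablet):
  [0→0.5]: (0.0+121.3)/2 × 0.5 = 30.325
  [0.5→4.5]: (121.3+52.3)/2 × 4 = 347.2
  [4.5→5]: (52.3+43.3)/2 × 0.5 = 23.9
  [5→5.5]: (43.3+35.8)/2 × 0.5 = 19.775
  Sum = 421.2 ng/mL·h
sublingual tablet tail: 35.8/0.379 = 94.459; AUC_ev,0→∞ = 421.2 + 94.459 = 515.659 ng/mL·h
F = (AUC_ev/D_ev)/(AUC_iv/D_iv) = (515.659/7.5)/(1037.377/5) = 68.7545/207.4754 = 0.3314

F = 0.331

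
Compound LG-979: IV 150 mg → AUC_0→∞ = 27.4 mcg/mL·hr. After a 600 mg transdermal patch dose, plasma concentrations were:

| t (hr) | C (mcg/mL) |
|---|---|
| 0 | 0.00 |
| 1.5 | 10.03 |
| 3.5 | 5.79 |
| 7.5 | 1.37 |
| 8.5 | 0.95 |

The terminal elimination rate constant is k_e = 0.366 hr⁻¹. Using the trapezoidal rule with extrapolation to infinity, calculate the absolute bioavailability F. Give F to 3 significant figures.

F = 0.378

Trapezoidal AUC_0→8.5 (transdermal patch):
  [0→1.5]: (0.00+10.03)/2 × 1.5 = 7.5225
  [1.5→3.5]: (10.03+5.79)/2 × 2 = 15.82
  [3.5→7.5]: (5.79+1.37)/2 × 4 = 14.32
  [7.5→8.5]: (1.37+0.95)/2 × 1 = 1.16
  Sum = 38.8225 mcg/mL·hr
Tail: C_last/k_e = 0.95/0.366 = 2.596
AUC_0→∞ (transdermal patch) = 38.8225 + 2.596 = 41.4185 mcg/mL·hr
F = (AUC_ev/D_ev)/(AUC_iv/D_iv) = (41.4185/600)/(27.4/150) = 0.0690308/0.182667 = 0.3779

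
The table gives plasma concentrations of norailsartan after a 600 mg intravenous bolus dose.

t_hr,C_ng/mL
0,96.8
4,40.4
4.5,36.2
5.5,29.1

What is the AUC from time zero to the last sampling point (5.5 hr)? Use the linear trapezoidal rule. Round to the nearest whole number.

Trapezoidal AUC_0→5.5:
  [0→4]: (96.8+40.4)/2 × 4 = 274.4
  [4→4.5]: (40.4+36.2)/2 × 0.5 = 19.15
  [4.5→5.5]: (36.2+29.1)/2 × 1 = 32.65
  Sum = 326.2 ng/mL·hr

AUC = 326 ng/mL·hr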